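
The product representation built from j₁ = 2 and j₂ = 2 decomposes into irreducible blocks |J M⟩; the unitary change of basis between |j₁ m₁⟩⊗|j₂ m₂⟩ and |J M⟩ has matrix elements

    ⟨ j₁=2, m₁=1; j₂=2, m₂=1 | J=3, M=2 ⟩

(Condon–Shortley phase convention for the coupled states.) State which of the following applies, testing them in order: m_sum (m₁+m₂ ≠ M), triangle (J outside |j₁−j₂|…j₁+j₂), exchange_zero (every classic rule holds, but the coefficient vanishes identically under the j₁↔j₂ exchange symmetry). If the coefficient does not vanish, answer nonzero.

m-sum: m₁+m₂ = 1+1 = 2, M = 2  ✓
triangle: |j₁−j₂| = 0 ≤ J = 3 ≤ j₁+j₂ = 4  ✓
exchange: j₁=j₂ and m₁=m₂, and (−1)^(j₁+j₂−J) = (−1)^1 = −1 forces ⟨j₁m₁;j₂m₂|JM⟩ = −⟨j₂m₂;j₁m₁|JM⟩ = −⟨j₁m₁;j₂m₂|JM⟩ ⇒ the coefficient vanishes identically
Racah sum check: Σ_k collapses to 0 ⇒ CG = 0

exchange_zero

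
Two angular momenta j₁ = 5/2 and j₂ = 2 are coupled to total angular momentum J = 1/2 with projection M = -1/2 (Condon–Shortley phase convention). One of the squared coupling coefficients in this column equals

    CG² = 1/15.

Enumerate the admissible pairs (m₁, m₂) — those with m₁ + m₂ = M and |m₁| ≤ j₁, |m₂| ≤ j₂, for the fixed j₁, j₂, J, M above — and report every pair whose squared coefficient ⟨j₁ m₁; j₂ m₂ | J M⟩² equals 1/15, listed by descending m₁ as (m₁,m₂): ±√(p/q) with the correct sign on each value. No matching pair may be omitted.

Admissible pairs with m₁+m₂ = M = -1/2: (-5/2,2), (-3/2,1), (-1/2,0), (1/2,-1), (3/2,-2)
  (m₁,m₂)=(3/2,-2): CG² = 1/15, CG = +√(1/15)   ← matches the target
  (m₁,m₂)=(1/2,-1): CG² = 2/15, CG = −√(2/15)
  (m₁,m₂)=(-1/2,0): CG² = 1/5, CG = +√(1/5)
  (m₁,m₂)=(-3/2,1): CG² = 4/15, CG = −√(4/15)
  (m₁,m₂)=(-5/2,2): CG² = 1/3, CG = +√(1/3)
Pairs with CG² = 1/15: (3/2,-2): +√(1/15)

(3/2,-2): +√(1/15)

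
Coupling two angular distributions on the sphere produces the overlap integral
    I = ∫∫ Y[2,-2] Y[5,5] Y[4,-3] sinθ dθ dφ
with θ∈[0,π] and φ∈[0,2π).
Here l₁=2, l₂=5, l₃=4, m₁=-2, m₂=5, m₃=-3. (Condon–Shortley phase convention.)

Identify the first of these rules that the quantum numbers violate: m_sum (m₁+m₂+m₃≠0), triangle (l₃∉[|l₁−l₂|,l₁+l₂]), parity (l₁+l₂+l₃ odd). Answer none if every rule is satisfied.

Σmᵢ = 0  ✓
l₃∈[|l₁−l₂|,l₁+l₂]=[3,7], have l₃=4  ✓
Σlᵢ = 11 ⇒ odd  ✗

parity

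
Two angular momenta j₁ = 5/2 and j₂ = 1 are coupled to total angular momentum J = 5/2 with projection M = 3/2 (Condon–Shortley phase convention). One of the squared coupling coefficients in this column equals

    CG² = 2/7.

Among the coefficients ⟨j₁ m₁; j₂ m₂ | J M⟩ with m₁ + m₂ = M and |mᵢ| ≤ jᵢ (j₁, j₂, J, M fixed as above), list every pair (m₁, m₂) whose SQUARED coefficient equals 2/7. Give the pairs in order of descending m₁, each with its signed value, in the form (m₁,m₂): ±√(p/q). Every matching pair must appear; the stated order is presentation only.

(5/2,-1): +√(2/7)

Admissible pairs with m₁+m₂ = M = 3/2: (1/2,1), (3/2,0), (5/2,-1)
  (m₁,m₂)=(5/2,-1): CG² = 2/7, CG = +√(2/7)   ← matches the target
  (m₁,m₂)=(3/2,0): CG² = 9/35, CG = +√(9/35)
  (m₁,m₂)=(1/2,1): CG² = 16/35, CG = −√(16/35)
Pairs with CG² = 2/7: (5/2,-1): +√(2/7)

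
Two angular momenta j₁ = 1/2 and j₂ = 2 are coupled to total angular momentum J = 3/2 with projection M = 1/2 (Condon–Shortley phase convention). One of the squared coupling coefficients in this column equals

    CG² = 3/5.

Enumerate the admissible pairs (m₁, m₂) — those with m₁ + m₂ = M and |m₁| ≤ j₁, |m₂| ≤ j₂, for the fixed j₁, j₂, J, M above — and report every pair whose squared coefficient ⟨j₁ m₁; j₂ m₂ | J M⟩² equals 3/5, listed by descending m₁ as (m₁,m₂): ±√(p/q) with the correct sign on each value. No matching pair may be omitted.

(-1/2,1): −√(3/5)

Admissible pairs with m₁+m₂ = M = 1/2: (-1/2,1), (1/2,0)
  (m₁,m₂)=(1/2,0): CG² = 2/5, CG = +√(2/5)
  (m₁,m₂)=(-1/2,1): CG² = 3/5, CG = −√(3/5)   ← matches the target
Pairs with CG² = 3/5: (-1/2,1): −√(3/5)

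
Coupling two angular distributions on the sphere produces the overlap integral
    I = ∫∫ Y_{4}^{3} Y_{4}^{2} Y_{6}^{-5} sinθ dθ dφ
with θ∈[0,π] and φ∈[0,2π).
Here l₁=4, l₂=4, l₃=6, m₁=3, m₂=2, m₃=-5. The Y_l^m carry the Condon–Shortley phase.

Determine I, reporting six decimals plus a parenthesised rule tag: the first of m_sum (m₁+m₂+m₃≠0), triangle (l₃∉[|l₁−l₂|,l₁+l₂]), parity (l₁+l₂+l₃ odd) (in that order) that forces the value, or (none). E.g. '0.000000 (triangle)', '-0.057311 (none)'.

-0.100084 (none)

Checks pass: Σm=0; 14 even; l₃=6∈[0,8].
(2·4+1)(2·4+1)(2·6+1) = 1053
Δ: 2! 6! 6! / 15! → 1/1261260
sum: t=0:+1/4608 t=1:−1/1296 t=2:+1/4608 = -7/20736
3j²(4 4 6; 0 0 0) = Δ·Π!·Σ² = 20/1287  (sign -1)
sum: t=0:+1/172800 t=1:−1/86400 = -1/172800
3j²(4 4 6; 3 2 -5) = Δ·Π!·Σ² = 1/130  (sign +1)
combine: 4πI² = 1053·20/1287·1/130 = 18/143
take √, sign -1: I = -0.10008369
No selection rule forces the value: the integral is nonzero (none).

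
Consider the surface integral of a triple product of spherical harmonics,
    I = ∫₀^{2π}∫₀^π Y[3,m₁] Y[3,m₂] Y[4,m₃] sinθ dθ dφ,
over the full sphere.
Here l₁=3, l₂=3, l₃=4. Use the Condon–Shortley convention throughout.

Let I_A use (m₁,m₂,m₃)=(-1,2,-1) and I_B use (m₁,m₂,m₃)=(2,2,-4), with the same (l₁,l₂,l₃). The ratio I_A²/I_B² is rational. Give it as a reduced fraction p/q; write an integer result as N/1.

16/35

l's match ⇒ only the (l;m) 3-j factors differ between A and B.
A: triangle coeff Δ(3,3,4) = 1/34650; Σ_t [1,2]: t=1:−1/144 t=2:+1/48 = 1/72; (3j)²=16/693 [(3 3 4; -1 2 -1)], sign=-1
B: triangle coeff Δ(3,3,4) = 1/34650; Σ_t [1,1]: t=1:−1/576 = -1/576; (3j)²=5/99 [(3 3 4; 2 2 -4)], sign=-1
I_A²/I_B² = (16/693)/(5/99) = 16/35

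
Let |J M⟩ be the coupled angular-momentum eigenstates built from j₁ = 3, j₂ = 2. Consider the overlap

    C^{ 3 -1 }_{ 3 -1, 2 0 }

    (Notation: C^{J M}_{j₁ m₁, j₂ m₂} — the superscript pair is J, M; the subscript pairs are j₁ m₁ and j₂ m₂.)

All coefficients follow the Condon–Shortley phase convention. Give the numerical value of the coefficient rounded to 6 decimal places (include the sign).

j₁+j₂−J=2  J+j₁−j₂=4  J−j₁+j₂=2  j₁+j₂+J+1=9
(j₁±m₁, j₂±m₂, J±M) = (2,4,2,2,2,4)
P² = 256/15
sum k=0..2:
  [0] +1/96 = 1/96
  [1] −1/6 = -1/6
  [2] +1/16 = 1/16
S = -3/32
C² = P²·S² = 3/20 ; C = -0.387298

−√(3/20) = -0.387298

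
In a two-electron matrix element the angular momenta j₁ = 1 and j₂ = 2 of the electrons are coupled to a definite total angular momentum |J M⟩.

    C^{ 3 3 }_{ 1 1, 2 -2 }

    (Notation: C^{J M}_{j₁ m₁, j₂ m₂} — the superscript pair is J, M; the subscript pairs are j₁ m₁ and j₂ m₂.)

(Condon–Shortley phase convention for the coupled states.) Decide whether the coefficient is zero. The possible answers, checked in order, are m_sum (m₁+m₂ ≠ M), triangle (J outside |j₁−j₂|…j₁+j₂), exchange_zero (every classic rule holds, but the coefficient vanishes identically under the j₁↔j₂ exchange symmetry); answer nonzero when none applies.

m-sum: m₁+m₂ = 1+(-2) = -1, M = 3  ✗ ⇒ coefficient is 0

m_sum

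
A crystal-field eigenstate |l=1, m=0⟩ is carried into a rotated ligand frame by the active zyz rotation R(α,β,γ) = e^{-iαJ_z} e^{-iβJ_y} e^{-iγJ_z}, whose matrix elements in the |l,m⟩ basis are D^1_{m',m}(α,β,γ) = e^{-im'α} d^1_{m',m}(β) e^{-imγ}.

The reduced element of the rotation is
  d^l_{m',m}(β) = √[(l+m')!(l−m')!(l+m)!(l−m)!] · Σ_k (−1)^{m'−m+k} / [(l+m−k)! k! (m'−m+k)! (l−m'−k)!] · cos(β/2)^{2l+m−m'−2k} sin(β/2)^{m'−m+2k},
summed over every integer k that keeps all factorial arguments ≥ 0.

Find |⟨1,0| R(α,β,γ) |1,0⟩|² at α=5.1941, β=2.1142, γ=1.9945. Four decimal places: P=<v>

D^1_{0,0}(5.1941,2.1142,1.9945) = e^{-i·0·5.1941}·d^1_{0,0}(2.1142)·e^{-i·0·1.9945}. Compute d first:
c=cos(2.114200/2)=0.491400, s=sin(2.114200/2)=0.870934; N=√[1·1·1·1]=1.000000
k: max(0,(0)−(0))=0 … min(1+(0),1−(0))=1
  k=0: (−1)^0·1.0000/(1)·0.4914^2·0.8709^0 = +0.241474
  k=1: (−1)^1·1.0000/(1)·0.4914^0·0.8709^2 = -0.758526
d^1_{0,0}(2.1142) = +0.241474 -0.758526 = -0.517052
|D^1_{0,0}|² = |d^1_{0,0}(β)|² = (-0.517052)² = 0.267343 (the z-rotation phases have unit modulus)

P=0.2673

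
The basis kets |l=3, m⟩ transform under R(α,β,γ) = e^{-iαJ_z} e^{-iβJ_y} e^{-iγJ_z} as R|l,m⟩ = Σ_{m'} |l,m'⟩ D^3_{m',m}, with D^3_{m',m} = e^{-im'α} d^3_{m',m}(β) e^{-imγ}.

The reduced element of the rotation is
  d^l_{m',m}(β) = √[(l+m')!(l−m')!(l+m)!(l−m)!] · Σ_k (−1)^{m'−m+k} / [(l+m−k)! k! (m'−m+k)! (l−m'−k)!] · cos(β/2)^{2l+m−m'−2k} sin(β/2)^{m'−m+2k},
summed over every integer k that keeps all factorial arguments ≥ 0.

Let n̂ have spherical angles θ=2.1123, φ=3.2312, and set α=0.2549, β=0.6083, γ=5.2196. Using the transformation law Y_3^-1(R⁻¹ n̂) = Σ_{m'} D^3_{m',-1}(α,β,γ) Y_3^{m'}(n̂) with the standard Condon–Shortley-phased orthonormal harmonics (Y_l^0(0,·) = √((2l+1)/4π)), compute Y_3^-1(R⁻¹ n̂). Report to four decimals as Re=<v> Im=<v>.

Need the full column D^3_{m',-1} for m'=−3..3 at α=0.2549, β=0.6083, γ=5.2196.
cos(β/2)=0.954102, sin(β/2)=0.299482
d^3_{-3,-1}: single k=2 term ⇒ +0.287850;  D = +0.275089-0.084759i
d^3_{-2,-1}: k∈[1..2] ⇒ +0.748764 -0.147546 = +0.601218;  D = +0.511360-0.316187i
d^3_{-1,-1}: k∈[0..2] ⇒ +0.754342 -0.594581 +0.043936 = +0.203697;  D = +0.140643-0.147351i
d^3_{0,-1}: k∈[0..2] ⇒ -0.820230 +0.242443 -0.007962 = -0.585749;  D = -0.284523+0.512005i
d^3_{1,-1}: k∈[0..2] ⇒ +0.445936 -0.058582 +0.000721 = +0.388075;  D = +0.096880-0.375788i
d^3_{2,-1}: k∈[0..1] ⇒ -0.147546 +0.007269 = -0.140277;  D = +0.000363+0.140277i
d^3_{3,-1}: single k=0 term ⇒ +0.028361;  D = -0.007222-0.027426i
Y_3^{m'}(θ=2.1123,φ=3.2312) and Σ D·Y over m':
  (+0.2751-0.0848i)·(-0.2531+0.0697i)  (+0.5114-0.3162i)·(-0.3806+0.0690i)  (+0.1406-0.1474i)·(-0.0906+0.0081i)  (-0.2845+0.5120i)·(+0.3215+0.0000i)  (+0.0969-0.3758i)·(+0.0906+0.0081i)  (+0.0004+0.1403i)·(-0.3806-0.0690i)  (-0.0072-0.0274i)·(+0.2531+0.0697i)
Y_3^-1(R⁻¹ n̂) = -0.318126+0.281256i

Re=-0.3181 Im=0.2813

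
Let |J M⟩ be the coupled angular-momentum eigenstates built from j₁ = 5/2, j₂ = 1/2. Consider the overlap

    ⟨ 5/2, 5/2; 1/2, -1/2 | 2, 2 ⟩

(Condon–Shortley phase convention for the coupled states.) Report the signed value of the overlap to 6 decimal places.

triangle: 1!*4!*0!/6! = 24/720
(j±m)!: 5!*0!*0!*1!*4!*0! = 2880
prefactor² = (2J+1)*Δ*N² = 480
  k=0: +1/(0!*1!*0!*0!*4!*0!) = 1/24
Σ = 1/24  ⇒  CG² = 480*(1/24)² = 5/6
CG = +√(5/6) = +0.912871

+√(5/6) ≈ +0.912871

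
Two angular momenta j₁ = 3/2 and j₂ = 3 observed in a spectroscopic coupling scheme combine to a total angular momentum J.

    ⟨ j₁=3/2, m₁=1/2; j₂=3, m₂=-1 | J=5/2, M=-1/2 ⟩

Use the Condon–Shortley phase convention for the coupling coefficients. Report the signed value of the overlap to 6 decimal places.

-0.119523  (= −√(1/70))

j₁+j₂−J=2  J+j₁−j₂=1  J−j₁+j₂=4  j₁+j₂+J+1=8
(j₁±m₁, j₂±m₂, J±M) = (2,1,2,4,2,3)
P² = 288/35
sum k=0..1:
  [0] +1/8 = 1/8
  [1] −1/6 = -1/6
S = -1/24
C² = P²·S² = 1/70 ; C = -0.119523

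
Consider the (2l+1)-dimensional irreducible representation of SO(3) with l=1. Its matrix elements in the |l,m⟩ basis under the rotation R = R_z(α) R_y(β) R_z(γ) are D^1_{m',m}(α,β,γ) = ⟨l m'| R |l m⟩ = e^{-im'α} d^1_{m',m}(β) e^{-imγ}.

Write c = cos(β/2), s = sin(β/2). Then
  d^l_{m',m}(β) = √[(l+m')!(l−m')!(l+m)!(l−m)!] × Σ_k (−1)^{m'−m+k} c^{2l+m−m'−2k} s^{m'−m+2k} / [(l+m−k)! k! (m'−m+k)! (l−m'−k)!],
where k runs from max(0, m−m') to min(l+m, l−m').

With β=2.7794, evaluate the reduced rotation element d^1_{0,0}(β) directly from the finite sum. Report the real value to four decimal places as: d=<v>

d=-0.9351

d^1_{0,0}(β=2.7794) via the finite sum:
With c≡cos(β/2)=0.180108 and s≡sin(β/2)=0.983647, N=[1·1·1·1]^{1/2}=1.000000
The bounds max(0,m−m')=0 and min(l+m,l−m')=1 give 2 terms
  k=0: (−1)^0·1.0000/(1)·0.1801^2·0.9836^0 = +0.032439
  k=1: (−1)^1·1.0000/(1)·0.1801^0·0.9836^2 = -0.967561
d^1_{0,0}(2.7794) = +0.032439 -0.967561 = -0.935122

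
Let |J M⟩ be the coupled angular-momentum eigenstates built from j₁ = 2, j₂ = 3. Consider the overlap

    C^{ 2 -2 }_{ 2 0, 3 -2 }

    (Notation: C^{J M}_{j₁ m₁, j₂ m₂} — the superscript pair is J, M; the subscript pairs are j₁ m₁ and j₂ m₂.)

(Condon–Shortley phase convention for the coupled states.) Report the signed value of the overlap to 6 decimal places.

−√(5/14) ≈ -0.597614

triangle: 3!·1!·3!/8! = 36/40320
(j±m)!: 2!·2!·1!·5!·0!·4! = 11520
prefactor² = (2J+1)·Δ·N² = 360/7
  k=1: −1/(1!·2!·1!·0!·0!·3!) = -1/12
Σ = -1/12  ⇒  CG² = 360/7·(-1/12)² = 5/14
CG = −√(5/14) = -0.597614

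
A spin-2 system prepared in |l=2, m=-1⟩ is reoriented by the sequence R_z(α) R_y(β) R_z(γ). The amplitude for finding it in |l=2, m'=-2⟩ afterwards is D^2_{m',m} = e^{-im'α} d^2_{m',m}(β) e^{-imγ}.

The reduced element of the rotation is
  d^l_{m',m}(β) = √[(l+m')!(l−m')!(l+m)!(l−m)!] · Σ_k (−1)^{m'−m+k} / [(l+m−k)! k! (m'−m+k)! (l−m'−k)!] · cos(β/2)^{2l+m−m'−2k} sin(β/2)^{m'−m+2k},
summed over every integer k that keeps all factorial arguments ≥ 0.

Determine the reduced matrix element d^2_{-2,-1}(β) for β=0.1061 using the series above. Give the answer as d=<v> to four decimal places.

d=0.1056

d^2_{-2,-1}(β=0.1061) via the finite sum:
With c≡cos(β/2)=0.998593 and s≡sin(β/2)=0.053025, N=[1·24·1·6]^{1/2}=12.000000
The bounds max(0,m−m')=1 and min(l+m,l−m')=1 give 1 term
  k=1: (−1)^0·12.0000/(6)·0.9986^3·0.0530^1 = +0.105603
d^2_{-2,-1}(0.1061) = +0.105603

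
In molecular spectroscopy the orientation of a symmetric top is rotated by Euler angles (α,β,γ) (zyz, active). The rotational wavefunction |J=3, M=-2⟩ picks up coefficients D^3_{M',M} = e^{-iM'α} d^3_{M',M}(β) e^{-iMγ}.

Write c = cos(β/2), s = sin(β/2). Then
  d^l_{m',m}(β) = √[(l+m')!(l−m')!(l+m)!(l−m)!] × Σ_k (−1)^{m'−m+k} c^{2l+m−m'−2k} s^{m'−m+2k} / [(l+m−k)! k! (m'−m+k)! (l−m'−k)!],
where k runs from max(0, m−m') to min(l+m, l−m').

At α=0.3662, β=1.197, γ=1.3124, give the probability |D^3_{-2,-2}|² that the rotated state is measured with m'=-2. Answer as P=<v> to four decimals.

P=0.1776

First d^3_{-2,-2}(β=1.1970), then the phase factors e^{-i(-2)α} and e^{-i(-2)γ}:
Half-angle: c=0.826182, s=0.563404. N=√(1·120·1·120)=120.000000
k∈{0,1} keeps every argument non-negative
  k=0: (−1)^0·120.0000/(120)·0.8262^6·0.5634^0 = +0.318019
  k=1: (−1)^1·120.0000/(24)·0.8262^4·0.5634^2 = -0.739455
d^3_{-2,-2}(1.1970) = +0.318019 -0.739455 = -0.421436
|D^3_{-2,-2}|² = |d^3_{-2,-2}(β)|² = (-0.421436)² = 0.177608 (the z-rotation phases have unit modulus)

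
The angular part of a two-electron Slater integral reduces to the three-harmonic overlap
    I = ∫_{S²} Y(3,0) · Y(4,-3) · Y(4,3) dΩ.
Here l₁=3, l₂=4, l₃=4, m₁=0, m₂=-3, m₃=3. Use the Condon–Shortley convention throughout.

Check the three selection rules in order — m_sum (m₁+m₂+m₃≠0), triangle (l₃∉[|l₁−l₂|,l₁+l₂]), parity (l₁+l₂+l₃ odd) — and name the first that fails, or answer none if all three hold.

azimuthal sum: 0 − 3 + 3 = 0  ✓
1 ≤ 4 ≤ 7 (triangle on l)  ✓
L = 3 + 4 + 4 = 11 (odd)  ✗

parity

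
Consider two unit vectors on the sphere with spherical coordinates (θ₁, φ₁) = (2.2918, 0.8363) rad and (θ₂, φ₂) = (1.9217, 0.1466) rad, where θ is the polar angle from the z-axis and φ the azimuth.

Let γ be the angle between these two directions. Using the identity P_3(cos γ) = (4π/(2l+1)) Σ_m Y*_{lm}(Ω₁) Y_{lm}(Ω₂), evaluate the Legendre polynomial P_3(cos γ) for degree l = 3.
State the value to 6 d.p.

-0.010509

Addition theorem: P_3(cos γ) = (4π/7) Σ_m Y*_{lm}(Ω₁) Y_{lm}(Ω₂), m = −3…3:
  [-3]  conj(Y_{3,-3})(Ω₁) = (-0.142597, 0.104558) ; Y_{3,-3}(Ω₂) = (0.312624, -0.147101) ; Δ = (-0.029198, 0.053664)
  [-2]  conj(Y_{3,-2})(Ω₁) = (0.038685, -0.378679) ; Y_{3,-2}(Ω₂) = (-0.296573, 0.089536) ; Δ = (0.022432, 0.115770)
  [-1]  conj(Y_{3,-1})(Ω₁) = (0.191807, 0.212399) ; Y_{3,-1}(Ω₂) = (-0.122852, 0.018140) ; Δ = (-0.027417, -0.022614)
  [+0]  conj(Y_{3,0})(Ω₁) = (0.202272, -0.000000) ; Y_{3,0}(Ω₂) = (0.309046, 0.000000) ; Δ = (0.062512, 0.000000)
  [+1]  conj(Y_{3,1})(Ω₁) = (-0.191807, 0.212399) ; Y_{3,1}(Ω₂) = (0.122852, 0.018140) ; Δ = (-0.027417, 0.022614)
  [+2]  conj(Y_{3,2})(Ω₁) = (0.038685, 0.378679) ; Y_{3,2}(Ω₂) = (-0.296573, -0.089536) ; Δ = (0.022432, -0.115770)
  [+3]  conj(Y_{3,3})(Ω₁) = (0.142597, 0.104558) ; Y_{3,3}(Ω₂) = (-0.312624, -0.147101) ; Δ = (-0.029198, -0.053664)
Accumulated sum (-0.005854, 0.000000); after 4π/(2l+1) scaling, (-0.010509, 0.000000) ⇒ P_3 = -0.010509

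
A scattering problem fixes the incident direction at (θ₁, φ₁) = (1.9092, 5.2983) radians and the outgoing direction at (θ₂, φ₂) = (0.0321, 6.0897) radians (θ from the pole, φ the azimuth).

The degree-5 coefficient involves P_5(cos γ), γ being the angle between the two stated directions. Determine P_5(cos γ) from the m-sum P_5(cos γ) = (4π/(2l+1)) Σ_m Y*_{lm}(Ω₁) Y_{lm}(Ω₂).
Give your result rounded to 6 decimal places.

-0.342971

Summing Y*_{l m}(θ₁,φ₁)·Y_{l m}(θ₂,φ₂) over m ∈ [−5, 5]; prefactor 4π/(2·5+1) = 1.142397:
  m=-5: (0.07295 + 0.33886j) × (0.00000 + 0.00000j) = -0.00000 + 0.00000j  (running Σ = -0.00000 + 0.00000j)
  m=-4: (0.26934 - 0.27618j) × (0.00000 + 0.00000j) = 0.00000 - 0.00000j  (running Σ = 0.00000 - 0.00000j)
  m=-3: (0.00231 + 0.00044j) × (0.00008 + 0.00005j) = 0.00000 + 0.00000j  (running Σ = 0.00000 + 0.00000j)
  m=-2: (-0.13018 - 0.30878j) × (0.00323 + 0.00131j) = -0.00001 - 0.00117j  (running Σ = -0.00001 - 0.00117j)
  m=-1: (-0.04809 + 0.07247j) × (0.08041 + 0.01576j) = -0.00501 + 0.00507j  (running Σ = -0.00502 + 0.00390j)
  m=0: (-0.31256 + 0.00000j) × (0.92839 + 0.00000j) = -0.29018 + 0.00000j  (running Σ = -0.29520 + 0.00390j)
  m=1: (0.04809 + 0.07247j) × (-0.08041 + 0.01576j) = -0.00501 - 0.00507j  (running Σ = -0.30021 - 0.00117j)
  m=2: (-0.13018 + 0.30878j) × (0.00323 - 0.00131j) = -0.00001 + 0.00117j  (running Σ = -0.30022 + 0.00000j)
  m=3: (-0.00231 + 0.00044j) × (-0.00008 + 0.00005j) = 0.00000 - 0.00000j  (running Σ = -0.30022 - 0.00000j)
  m=4: (0.26934 + 0.27618j) × (0.00000 - 0.00000j) = 0.00000 + 0.00000j  (running Σ = -0.30022 + 0.00000j)
  m=5: (-0.07295 + 0.33886j) × (-0.00000 + 0.00000j) = -0.00000 - 0.00000j  (running Σ = -0.30022 - 0.00000j)
Accumulated sum -0.30022 - 0.00000j; after 4π/(2l+1) scaling, -0.34297 - 0.00000j ⇒ P_5 = -0.342971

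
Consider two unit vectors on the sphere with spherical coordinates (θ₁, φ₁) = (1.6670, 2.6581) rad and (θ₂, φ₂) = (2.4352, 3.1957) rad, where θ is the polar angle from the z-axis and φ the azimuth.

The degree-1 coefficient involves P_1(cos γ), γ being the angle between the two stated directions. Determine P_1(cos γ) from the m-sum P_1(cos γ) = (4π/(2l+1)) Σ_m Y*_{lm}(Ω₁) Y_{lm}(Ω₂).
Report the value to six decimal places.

0.628025

Addition theorem: P_1(cos γ) = (4π/3) Σ_m Y*_{lm}(Ω₁) Y_{lm}(Ω₂), m = −1…1:
  m=-1: (-0.304478, 0.159869) × (-0.223930, 0.012128) = (0.066243, -0.039492)  (running Σ = (0.066243, -0.039492))
  m=0: (-0.046933, -0.000000) × (-0.371684, 0.000000) = (0.017444, 0.000000)  (running Σ = (0.083687, -0.039492))
  m=1: (0.304478, 0.159869) × (0.223930, 0.012128) = (0.066243, 0.039492)  (running Σ = (0.149930, 0.000000))
Accumulated sum (0.149930, 0.000000); after 4π/(2l+1) scaling, (0.628025, 0.000000) ⇒ P_1 = 0.628025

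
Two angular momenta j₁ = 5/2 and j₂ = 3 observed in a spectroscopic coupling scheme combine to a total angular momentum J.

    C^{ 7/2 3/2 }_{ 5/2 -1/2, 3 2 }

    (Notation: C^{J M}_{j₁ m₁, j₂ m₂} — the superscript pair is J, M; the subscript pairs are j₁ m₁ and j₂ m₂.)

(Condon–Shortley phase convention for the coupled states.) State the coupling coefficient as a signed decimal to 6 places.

triangle: 2!·3!·4!/10! = 288/3628800
(j±m)!: 2!·3!·5!·1!·5!·2! = 345600
prefactor² = (2J+1)·Δ·N² = 1536/7
  k=1: −1/(1!·1!·2!·4!·1!·0!) = -1/48
  k=2: +1/(2!·0!·1!·3!·2!·1!) = 1/24
Σ = 1/48  ⇒  CG² = 1536/7·(1/48)² = 2/21
CG = +√(2/21) = +0.308607

+√(2/21) ≈ +0.308607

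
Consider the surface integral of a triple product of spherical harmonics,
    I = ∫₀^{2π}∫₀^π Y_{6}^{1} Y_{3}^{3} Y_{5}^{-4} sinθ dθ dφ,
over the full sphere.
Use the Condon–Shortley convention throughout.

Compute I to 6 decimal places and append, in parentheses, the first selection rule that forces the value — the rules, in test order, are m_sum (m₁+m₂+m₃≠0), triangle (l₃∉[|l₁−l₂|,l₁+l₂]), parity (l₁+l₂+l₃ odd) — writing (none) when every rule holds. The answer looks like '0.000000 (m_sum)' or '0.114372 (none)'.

m-sum 0 ✓  L=14 even ✓  3≤5≤9 ✓
Π(2lᵢ+1) = 13×7×11 = 1001
triangle coeff Δ(6,3,5) = 1/675675
Σ_t [1,3]: t=1:−1/8640 t=2:+1/2304 t=3:−1/8640 = 7/34560
(3j)²=7/429 [(6 3 5; 0 0 0)], sign=-1
Σ_t [4,4]: t=4:+1/241920 = 1/241920
(3j)²=4/1001 [(6 3 5; 1 3 -4)], sign=-1
⇒ 4πI² = 28/429
I = (+1)√(28/429/(4π)) = 0.07206849
No selection rule forces the value: the integral is nonzero (none).

0.072068 (none)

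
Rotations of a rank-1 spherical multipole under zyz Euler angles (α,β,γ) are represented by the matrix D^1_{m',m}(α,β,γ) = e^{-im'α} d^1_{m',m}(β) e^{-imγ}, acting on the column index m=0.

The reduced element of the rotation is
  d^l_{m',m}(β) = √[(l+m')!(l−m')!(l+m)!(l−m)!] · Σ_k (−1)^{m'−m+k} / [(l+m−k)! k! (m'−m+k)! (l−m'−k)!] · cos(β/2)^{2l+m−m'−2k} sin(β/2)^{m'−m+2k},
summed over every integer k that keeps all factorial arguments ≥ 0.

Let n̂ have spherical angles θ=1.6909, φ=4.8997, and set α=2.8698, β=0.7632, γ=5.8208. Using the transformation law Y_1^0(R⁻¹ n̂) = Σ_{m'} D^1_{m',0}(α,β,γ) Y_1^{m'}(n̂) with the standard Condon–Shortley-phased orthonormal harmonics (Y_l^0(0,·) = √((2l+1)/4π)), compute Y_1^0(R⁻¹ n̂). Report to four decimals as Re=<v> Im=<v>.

Re=-0.1909 Im=0.0000

Need the full column D^1_{m',0} for m'=−1..1 at α=2.8698, β=0.7632, γ=5.8208.
cos(β/2)=0.928070, sin(β/2)=0.372406
d^1_{-1,0}: single k=1 term ⇒ +0.488779;  D = -0.470836+0.131217i
d^1_{0,0}: k∈[0..1] ⇒ +0.861314 -0.138686 = +0.722628;  D = +0.722628+0.000000i
d^1_{1,0}: single k=0 term ⇒ -0.488779;  D = +0.470836+0.131217i
Y_1^{m'}(θ=1.6909,φ=4.8997) and Σ D·Y over m':
  (-0.4708+0.1312i)·(+0.0639+0.3370i)  (+0.7226+0.0000i)·(-0.0585+0.0000i)  (+0.4708+0.1312i)·(-0.0639+0.3370i)
Y_1^0(R⁻¹ n̂) = -0.190894+0.000000i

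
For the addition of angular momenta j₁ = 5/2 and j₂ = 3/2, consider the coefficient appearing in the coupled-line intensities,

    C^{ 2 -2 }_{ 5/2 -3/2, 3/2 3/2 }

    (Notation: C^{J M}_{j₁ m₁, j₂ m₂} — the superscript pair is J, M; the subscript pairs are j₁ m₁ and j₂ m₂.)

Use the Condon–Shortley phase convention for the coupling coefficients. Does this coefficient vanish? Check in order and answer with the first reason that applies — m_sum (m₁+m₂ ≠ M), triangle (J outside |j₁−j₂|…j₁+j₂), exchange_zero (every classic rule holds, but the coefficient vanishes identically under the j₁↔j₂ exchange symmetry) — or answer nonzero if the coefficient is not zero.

m-sum: m₁+m₂ = -3/2+3/2 = 0, M = -2  ✗ ⇒ coefficient is 0

m_sum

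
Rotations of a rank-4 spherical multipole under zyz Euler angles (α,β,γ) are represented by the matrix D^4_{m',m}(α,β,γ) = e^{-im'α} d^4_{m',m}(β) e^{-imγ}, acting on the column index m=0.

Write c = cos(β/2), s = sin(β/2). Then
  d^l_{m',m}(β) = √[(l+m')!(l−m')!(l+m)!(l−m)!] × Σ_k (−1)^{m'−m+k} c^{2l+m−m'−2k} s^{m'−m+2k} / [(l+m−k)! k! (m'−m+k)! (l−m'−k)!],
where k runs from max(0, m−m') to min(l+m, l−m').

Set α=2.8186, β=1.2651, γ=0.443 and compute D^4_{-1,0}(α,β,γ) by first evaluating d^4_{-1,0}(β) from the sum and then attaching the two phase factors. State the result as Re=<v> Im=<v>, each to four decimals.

Split into d^4_{-1,0}(β=1.2651) × two z-phases.
c=cos(1.265100/2)=0.806523, s=sin(1.265100/2)=0.591203; N=√[6·120·24·24]=643.987578
Admissible k: 1..4 (factorial args all ≥0)
  k=1: (−1)^0·643.9876/(144)·0.8065^7·0.5912^1 = +0.586905
  k=2: (−1)^1·643.9876/(24)·0.8065^5·0.5912^3 = -1.892167
  k=3: (−1)^2·643.9876/(24)·0.8065^3·0.5912^5 = +1.016717
  k=4: (−1)^3·643.9876/(144)·0.8065^1·0.5912^7 = -0.091052
d^4_{-1,0}(1.2651) = +0.586905 -1.892167 +1.016717 -0.091052 = -0.379597
Phases: e^{-i·(-1)·2.8186}=-0.948290+0.317406i, e^{-i·(0)·0.4430}=+1.000000+0.000000i ⇒ D=+0.359968-0.120486i

Re=0.3600 Im=-0.1205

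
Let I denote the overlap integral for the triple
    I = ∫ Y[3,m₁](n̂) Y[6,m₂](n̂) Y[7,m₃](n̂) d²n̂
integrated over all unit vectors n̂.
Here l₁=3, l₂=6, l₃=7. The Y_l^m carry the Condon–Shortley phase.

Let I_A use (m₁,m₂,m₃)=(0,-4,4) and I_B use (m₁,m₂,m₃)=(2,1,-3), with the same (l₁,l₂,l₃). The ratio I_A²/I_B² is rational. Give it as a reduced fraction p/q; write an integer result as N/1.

1408/125

Same 3,6,7: normalisation and zero-m 3j drop out of the ratio.
A: Δ: 2! 4! 10! / 17! → 1/2042040; sum: t=0:+1/967680 t=1:−1/1451520 t=2:+1/43545600 = 1/2721600; 3j²(3 6 7; 0 -4 4) = Δ·Π!·Σ² = 32/7735  (sign -1)
B: Δ: 2! 4! 10! / 17! → 1/2042040; sum: t=0:+1/362880 t=1:−1/414720 = 1/2903040; 3j²(3 6 7; 2 1 -3) = Δ·Π!·Σ² = 25/68068  (sign +1)
I_A²/I_B² = (32/7735)/(25/68068) = 1408/125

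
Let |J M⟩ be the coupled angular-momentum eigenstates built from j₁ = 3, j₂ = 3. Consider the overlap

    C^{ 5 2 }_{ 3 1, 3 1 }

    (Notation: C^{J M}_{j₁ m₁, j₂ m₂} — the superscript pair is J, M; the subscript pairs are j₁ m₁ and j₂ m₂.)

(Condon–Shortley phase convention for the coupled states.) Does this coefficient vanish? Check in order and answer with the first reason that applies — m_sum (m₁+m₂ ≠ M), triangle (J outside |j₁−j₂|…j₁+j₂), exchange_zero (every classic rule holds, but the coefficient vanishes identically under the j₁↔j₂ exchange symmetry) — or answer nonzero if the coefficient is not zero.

exchange_zero

m-sum: m₁+m₂ = 1+1 = 2, M = 2  ✓
triangle: |j₁−j₂| = 0 ≤ J = 5 ≤ j₁+j₂ = 6  ✓
exchange: j₁=j₂ and m₁=m₂, and (−1)^(j₁+j₂−J) = (−1)^1 = −1 forces ⟨j₁m₁;j₂m₂|JM⟩ = −⟨j₂m₂;j₁m₁|JM⟩ = −⟨j₁m₁;j₂m₂|JM⟩ ⇒ the coefficient vanishes identically
Racah sum check: Σ_k collapses to 0 ⇒ CG = 0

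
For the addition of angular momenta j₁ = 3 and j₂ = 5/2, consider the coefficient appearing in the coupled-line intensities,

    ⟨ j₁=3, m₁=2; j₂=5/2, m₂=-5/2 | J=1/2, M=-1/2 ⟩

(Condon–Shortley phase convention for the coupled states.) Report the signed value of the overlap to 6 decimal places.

+0.218218

triangle: 5!·1!·0!/7! = 120/5040
(j±m)!: 5!·1!·0!·5!·0!·1! = 14400
prefactor² = (2J+1)·Δ·N² = 4800/7
  k=0: +1/(0!·5!·1!·0!·0!·0!) = 1/120
Σ = 1/120  ⇒  CG² = 4800/7·(1/120)² = 1/21
CG = +√(1/21) = +0.218218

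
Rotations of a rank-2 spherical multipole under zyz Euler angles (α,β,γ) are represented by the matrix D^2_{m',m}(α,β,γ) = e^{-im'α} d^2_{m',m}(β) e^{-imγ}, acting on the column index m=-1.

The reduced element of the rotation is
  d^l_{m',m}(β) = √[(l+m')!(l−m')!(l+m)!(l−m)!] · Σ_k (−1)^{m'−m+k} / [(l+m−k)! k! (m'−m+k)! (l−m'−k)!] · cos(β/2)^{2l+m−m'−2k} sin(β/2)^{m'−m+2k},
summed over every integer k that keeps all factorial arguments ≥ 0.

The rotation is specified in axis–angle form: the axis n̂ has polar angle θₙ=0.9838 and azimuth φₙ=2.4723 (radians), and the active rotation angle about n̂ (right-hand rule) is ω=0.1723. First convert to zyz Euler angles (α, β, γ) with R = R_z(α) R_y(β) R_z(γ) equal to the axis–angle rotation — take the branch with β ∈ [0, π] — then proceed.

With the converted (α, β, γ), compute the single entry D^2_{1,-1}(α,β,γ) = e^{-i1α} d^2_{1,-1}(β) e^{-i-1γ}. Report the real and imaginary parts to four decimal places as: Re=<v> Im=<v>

Axis–angle → zyz. n̂ = (sinθₙcosφₙ, sinθₙsinφₙ, cosθₙ) = (-0.652982, +0.516576, +0.553863), ω = 0.1723.
R = I cosω + sinω [n̂]ₓ + (1−cosω) n̂n̂ᵀ gives
  R = [+0.991507, -0.099954, +0.083211; +0.089964, +0.989144, +0.116189; -0.093921, -0.107716, +0.989735]
β = atan2(√(R₁₃²+R₂₃²), R₃₃) = 0.143404; α = atan2(R₂₃, R₁₃) mod 2π = 0.949301; γ = atan2(R₃₂, −R₃₁) mod 2π = 5.429479
D^2_{1,-1}(0.9493,0.1434,5.4295) = e^{-i·1·0.9493}·d^2_{1,-1}(0.1434)·e^{-i·-1·5.4295}. Compute d first:
With c≡cos(β/2)=0.997431 and s≡sin(β/2)=0.071640, N=[6·1·1·6]^{1/2}=6.000000
k∈{0,1} keeps every argument non-negative
  k=0: (−1)^2·6.0000/(2)·0.9974^2·0.0716^2 = +0.015318
  k=1: (−1)^3·6.0000/(6)·0.9974^0·0.0716^4 = -0.000026
d^2_{1,-1}(0.1434) = +0.015318 -0.000026 = +0.015292
D = (+0.582252-0.813009i)·(+0.015292)·(+0.657194-0.753721i) = -0.003519-0.014881i

Re=-0.0035 Im=-0.0149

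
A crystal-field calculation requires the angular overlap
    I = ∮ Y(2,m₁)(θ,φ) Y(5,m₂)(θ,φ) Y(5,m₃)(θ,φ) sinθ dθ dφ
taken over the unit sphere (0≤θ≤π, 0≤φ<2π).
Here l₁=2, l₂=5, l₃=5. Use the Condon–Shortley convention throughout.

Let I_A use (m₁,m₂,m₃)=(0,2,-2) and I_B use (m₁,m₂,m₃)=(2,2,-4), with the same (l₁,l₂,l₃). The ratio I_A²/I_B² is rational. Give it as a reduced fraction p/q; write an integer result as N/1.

l's match ⇒ only the (l;m) 3-j factors differ between A and B.
A: triangle coeff Δ(2,5,5) = 1/38610; Σ_t [0,2]: t=0:+1/20160 t=1:−1/1440 t=2:+1/2880 = -1/3360; (3j)²=6/715 [(2 5 5; 0 2 -2)], sign=+1
B: triangle coeff Δ(2,5,5) = 1/38610; Σ_t [0,0]: t=0:+1/20160 = 1/20160; (3j)²=12/715 [(2 5 5; 2 2 -4)], sign=-1
I_A²/I_B² = (6/715)/(12/715) = 1/2

1/2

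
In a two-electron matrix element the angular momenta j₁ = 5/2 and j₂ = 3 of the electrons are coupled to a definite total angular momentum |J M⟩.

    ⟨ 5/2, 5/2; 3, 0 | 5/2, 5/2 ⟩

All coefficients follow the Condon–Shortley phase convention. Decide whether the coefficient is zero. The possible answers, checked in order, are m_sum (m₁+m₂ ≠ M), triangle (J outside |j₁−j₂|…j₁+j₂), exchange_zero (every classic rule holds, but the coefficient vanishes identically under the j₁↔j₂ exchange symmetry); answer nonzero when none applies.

nonzero

m-sum: m₁+m₂ = 5/2+0 = 5/2, M = 5/2  ✓
triangle: |j₁−j₂| = 1/2 ≤ J = 5/2 ≤ j₁+j₂ = 11/2  ✓
exchange: j₁≠j₂ or m₁≠m₂ — the exchange symmetry imposes no constraint here
value check: CG = +√(5/42) = +0.345033 ≠ 0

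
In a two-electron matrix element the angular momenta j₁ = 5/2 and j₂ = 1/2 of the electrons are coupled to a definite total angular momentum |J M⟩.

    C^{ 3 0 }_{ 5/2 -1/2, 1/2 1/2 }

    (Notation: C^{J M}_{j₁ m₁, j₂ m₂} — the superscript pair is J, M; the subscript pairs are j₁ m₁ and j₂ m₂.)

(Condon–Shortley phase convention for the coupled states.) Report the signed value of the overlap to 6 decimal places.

+√(1/2) ≈ +0.707107

triangle: 0!×5!×1!/7! = 120/5040
(j±m)!: 2!×3!×1!×0!×3!×3! = 432
prefactor² = (2J+1)×Δ×N² = 72
  k=0: +1/(0!×0!×3!×1!×2!×0!) = 1/12
Σ = 1/12  ⇒  CG² = 72×(1/12)² = 1/2
CG = +√(1/2) = +0.707107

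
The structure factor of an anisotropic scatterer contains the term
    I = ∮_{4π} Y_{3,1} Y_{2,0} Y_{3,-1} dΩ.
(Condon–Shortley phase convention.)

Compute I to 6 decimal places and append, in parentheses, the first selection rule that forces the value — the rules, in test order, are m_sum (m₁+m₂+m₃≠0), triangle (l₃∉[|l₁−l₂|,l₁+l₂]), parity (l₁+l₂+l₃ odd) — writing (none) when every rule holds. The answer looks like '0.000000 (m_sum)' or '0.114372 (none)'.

-0.126157 (none)

Rules hold: Σm=0, L=8 even, 1≤3≤5.
N = 7·5·7 = 245
Δ = 2!·4!·2!/9! = 1/3780
Racah Σ t=0..2: t=0:+1/24 t=1:−1/4 t=2:+1/24 = -1/6
⇒ 3j(3 2 3; 0 0 0)² = 4/105, sgn +1
Racah Σ t=0..2: t=0:+1/16 t=1:−1/6 t=2:+1/96 = -3/32
⇒ 3j(3 2 3; 1 0 -1)² = 3/140, sgn -1
4πI² = N·(3j₀)²·(3jₘ)² = 1/5
I = -1·√(0.2/4π) = -0.12615663
No selection rule forces the value: the integral is nonzero (none).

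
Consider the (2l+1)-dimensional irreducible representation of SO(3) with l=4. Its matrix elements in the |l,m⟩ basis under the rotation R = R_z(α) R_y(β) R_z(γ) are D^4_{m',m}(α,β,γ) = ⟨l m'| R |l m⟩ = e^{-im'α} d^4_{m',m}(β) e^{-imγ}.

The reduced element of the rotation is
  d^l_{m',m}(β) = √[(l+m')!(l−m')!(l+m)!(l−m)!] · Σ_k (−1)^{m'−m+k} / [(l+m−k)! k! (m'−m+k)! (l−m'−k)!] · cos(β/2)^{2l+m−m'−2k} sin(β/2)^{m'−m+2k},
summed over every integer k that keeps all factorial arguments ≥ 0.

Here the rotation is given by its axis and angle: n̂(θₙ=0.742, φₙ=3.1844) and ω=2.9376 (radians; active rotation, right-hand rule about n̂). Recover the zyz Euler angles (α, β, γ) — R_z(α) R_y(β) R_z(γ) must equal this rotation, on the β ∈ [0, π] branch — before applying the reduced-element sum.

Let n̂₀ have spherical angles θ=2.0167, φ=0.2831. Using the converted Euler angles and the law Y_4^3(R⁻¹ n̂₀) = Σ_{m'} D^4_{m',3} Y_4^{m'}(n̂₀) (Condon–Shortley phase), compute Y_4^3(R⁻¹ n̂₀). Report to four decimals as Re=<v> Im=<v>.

Axis–angle → zyz. n̂ = (sinθₙcosφₙ, sinθₙsinφₙ, cosθₙ) = (-0.675144, -0.028919, +0.737119), ω = 2.9376.
R = I cosω + sinω [n̂]ₓ + (1−cosω) n̂n̂ᵀ gives
  R = [-0.077077, -0.110682, -0.990863; +0.187970, -0.977610, +0.094580; -0.979146, -0.178962, +0.096156]
β = atan2(√(R₁₃²+R₂₃²), R₃₃) = 1.474492; α = atan2(R₂₃, R₁₃) mod 2π = 3.046429; γ = atan2(R₃₂, −R₃₁) mod 2π = 6.102407
Need the full column D^4_{m',3} for m'=−4..4 at α=3.0464, β=1.4745, γ=6.1024.
cos(β/2)=0.740323, sin(β/2)=0.672251
d^4_{-4,3}: single k=7 term ⇒ +0.129924;  D = +0.128229+0.020915i
d^4_{-3,3}: k∈[6..7] ⇒ +0.354104 -0.041711 = +0.312393;  D = -0.302145-0.079357i
d^4_{-2,3}: k∈[5..6] ⇒ +0.625328 -0.171873 = +0.453455;  D = +0.425650+0.156344i
d^4_{-1,3}: k∈[4..5] ⇒ +0.811579 -0.401516 = +0.410063;  D = -0.369743-0.177318i
d^4_{0,3}: k∈[3..4] ⇒ +0.799402 -0.659153 = +0.140249;  D = +0.120124+0.072388i
d^4_{1,3}: k∈[2..3] ⇒ +0.590556 -0.811579 = -0.221023;  D = +0.177611+0.131550i
d^4_{2,3}: k∈[1..2] ⇒ +0.306580 -0.758379 = -0.451799;  D = -0.335865-0.302187i
d^4_{3,3}: k∈[0..1] ⇒ +0.090234 -0.520821 = -0.430587;  D = +0.291282+0.317112i
d^4_{4,3}: single k=0 term ⇒ -0.231753;  D = -0.139848-0.184802i
Y_4^{m'}(θ=2.0167,φ=0.2831) and Σ D·Y over m':
  (+0.1282+0.0209i)·(+0.1245-0.2655i)  (-0.3021-0.0794i)·(-0.2619+0.2977i)  (+0.4256+0.1563i)·(+0.0694-0.0441i)  (-0.3697-0.1773i)·(+0.3001-0.0873i)  (+0.1201+0.0724i)·(-0.1448+0.0000i)  (+0.1776+0.1316i)·(-0.3001-0.0873i)  (-0.3359-0.3022i)·(+0.0694+0.0441i)  (+0.2913+0.3171i)·(+0.2619+0.2977i)  (-0.1398-0.1848i)·(+0.1245+0.2655i)
Y_4^3(R⁻¹ n̂) = -0.021422-0.121109i

Re=-0.0214 Im=-0.1211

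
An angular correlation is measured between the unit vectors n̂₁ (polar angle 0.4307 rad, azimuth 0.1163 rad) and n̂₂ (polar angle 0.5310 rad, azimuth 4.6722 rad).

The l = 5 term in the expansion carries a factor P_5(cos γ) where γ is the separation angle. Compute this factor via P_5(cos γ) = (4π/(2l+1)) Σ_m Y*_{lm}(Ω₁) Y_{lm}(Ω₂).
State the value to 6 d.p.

-0.416636

Addition theorem: P_5(cos γ) = (4π/11) Σ_m Y*_{lm}(Ω₁) Y_{lm}(Ω₂), m = −5…5:
  m=-5: (+0.004920+0.003234i) × (-0.003085+0.015145i) = -0.000064+0.000065i  (running Σ = -0.000064+0.000065i)
  m=-4: (+0.036217+0.018179i) × (+0.082153+0.013322i) = +0.002733+0.001976i  (running Σ = +0.002669+0.002040i)
  m=-3: (+0.152160+0.055353i) × (+0.030755-0.253853i) = +0.018731-0.036924i  (running Σ = +0.021400-0.034883i)
  m=-2: (+0.385825+0.091397i) × (-0.459721-0.037031i) = -0.173987-0.056305i  (running Σ = -0.152587-0.091188i)
  m=-1: (+0.499037+0.058301i) × (-0.014341+0.356646i) = -0.027950+0.177143i  (running Σ = -0.180536+0.085955i)
  m=0: (+0.016234-0.000000i) × (-0.223636+0.000000i) = -0.003630+0.000000i  (running Σ = -0.184167+0.085955i)
  m=1: (-0.499037+0.058301i) × (+0.014341+0.356646i) = -0.027950-0.177143i  (running Σ = -0.212116-0.091188i)
  m=2: (+0.385825-0.091397i) × (-0.459721+0.037031i) = -0.173987+0.056305i  (running Σ = -0.386104-0.034883i)
  m=3: (-0.152160+0.055353i) × (-0.030755-0.253853i) = +0.018731+0.036924i  (running Σ = -0.367372+0.002040i)
  m=4: (+0.036217-0.018179i) × (+0.082153-0.013322i) = +0.002733-0.001976i  (running Σ = -0.364639+0.000065i)
  m=5: (-0.004920+0.003234i) × (+0.003085+0.015145i) = -0.000064-0.000065i  (running Σ = -0.364703-0.000000i)
Σ over m = -0.364703-0.000000i; ×(4π/11) → -0.416636-0.000000i. Real part: -0.416636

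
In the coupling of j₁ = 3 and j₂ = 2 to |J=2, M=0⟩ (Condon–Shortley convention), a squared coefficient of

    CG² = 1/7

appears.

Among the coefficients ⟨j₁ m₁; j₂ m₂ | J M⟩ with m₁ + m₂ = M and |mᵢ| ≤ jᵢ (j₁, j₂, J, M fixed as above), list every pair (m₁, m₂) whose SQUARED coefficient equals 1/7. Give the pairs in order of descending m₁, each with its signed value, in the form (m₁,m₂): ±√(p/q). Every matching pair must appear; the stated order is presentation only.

Admissible pairs with m₁+m₂ = M = 0: (-2,2), (-1,1), (0,0), (1,-1), (2,-2)
  (m₁,m₂)=(2,-2): CG² = 5/14, CG = +√(5/14)
  (m₁,m₂)=(1,-1): CG² = 1/7, CG = −√(1/7)   ← matches the target
  (m₁,m₂)=(0,0): CG² = 0/1, CG = 0
  (m₁,m₂)=(-1,1): CG² = 1/7, CG = +√(1/7)   ← matches the target
  (m₁,m₂)=(-2,2): CG² = 5/14, CG = −√(5/14)
Pairs with CG² = 1/7: (1,-1): −√(1/7); (-1,1): +√(1/7)

(1,-1): −√(1/7); (-1,1): +√(1/7)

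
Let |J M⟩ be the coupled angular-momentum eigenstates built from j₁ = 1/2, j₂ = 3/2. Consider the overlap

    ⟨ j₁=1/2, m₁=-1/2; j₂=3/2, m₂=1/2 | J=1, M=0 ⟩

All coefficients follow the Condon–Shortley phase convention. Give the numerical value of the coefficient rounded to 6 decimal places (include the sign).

−√(1/2) = -0.707107

√[3·1!0!2!/4! · 0!1!2!1!1!1!] = √(1/2)
  +(−1)^1/∏(1,0,0,1,0,1)! = -1  (running -1)
⟨..|..⟩ = √(1/2)·(-1) = -0.707107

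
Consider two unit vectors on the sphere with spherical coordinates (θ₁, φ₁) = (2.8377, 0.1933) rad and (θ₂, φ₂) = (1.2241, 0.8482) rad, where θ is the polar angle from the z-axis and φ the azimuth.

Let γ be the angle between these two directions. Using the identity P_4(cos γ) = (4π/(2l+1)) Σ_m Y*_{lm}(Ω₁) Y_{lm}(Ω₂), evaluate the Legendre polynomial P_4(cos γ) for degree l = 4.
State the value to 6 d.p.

0.337189

Summing Y*_{l m}(θ₁,φ₁)·Y_{l m}(θ₂,φ₂) over m ∈ [−4, 4]; prefactor 4π/(2·4+1) = 1.396263:
  term(m=-4) = -0.001065-0.000613i   from Y*(Ω₁)=+0.002539+0.002478i, Y(Ω₂)=-0.335376+0.086067i
  term(m=-3) = +0.004346+0.010455i   from Y*(Ω₁)=-0.026769-0.017535i, Y(Ω₂)=-0.292619-0.198902i
  term(m=-2) = -0.002357+0.008825i   from Y*(Ω₁)=+0.149071+0.060685i, Y(Ω₂)=+0.007109+0.056303i
  term(m=-1) = +0.119750-0.091963i   from Y*(Ω₁)=-0.447161-0.087529i, Y(Ω₂)=-0.219146+0.248557i
  term(m=+0) = +0.000148+0.000000i   from Y*(Ω₁)=+0.497078-0.000000i, Y(Ω₂)=+0.000297+0.000000i
  term(m=+1) = +0.119750+0.091963i   from Y*(Ω₁)=+0.447161-0.087529i, Y(Ω₂)=+0.219146+0.248557i
  term(m=+2) = -0.002357-0.008825i   from Y*(Ω₁)=+0.149071-0.060685i, Y(Ω₂)=+0.007109-0.056303i
  term(m=+3) = +0.004346-0.010455i   from Y*(Ω₁)=+0.026769-0.017535i, Y(Ω₂)=+0.292619-0.198902i
  term(m=+4) = -0.001065+0.000613i   from Y*(Ω₁)=+0.002539-0.002478i, Y(Ω₂)=-0.335376-0.086067i
Total Σ_m = +0.241494-0.000000i. Multiply by 1.396263: +0.337189-0.000000i. P_4(cos γ) = 0.337189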